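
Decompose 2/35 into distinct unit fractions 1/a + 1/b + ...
1/18 + 1/630

Greedy algorithm:
2/35: ceiling(35/2) = 18, use 1/18
1/630: ceiling(630/1) = 630, use 1/630
Result: 2/35 = 1/18 + 1/630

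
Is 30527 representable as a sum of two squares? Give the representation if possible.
Not possible

Factorization: 30527 = 7^3 × 89
By Fermat: n is sum of two squares iff every prime p ≡ 3 (mod 4) appears to even power.
Prime(s) ≡ 3 (mod 4) with odd exponent: [(7, 3)]
Therefore 30527 cannot be expressed as a² + b².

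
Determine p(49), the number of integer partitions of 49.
173525

p(n) counts ways to write n as a sum of positive integers (order ignored).
Euler's pentagonal recurrence: p(k) = p(k-1) + p(k-2) - p(k-5) - p(k-7) + p(k-12) + p(k-15) - ... (offsets j(3j∓1)/2, signs ++--, p(0)=1, p(<0)=0).
DP table for k = 0..48: p(0)=1, p(1)=1, p(2)=2, p(3)=3, p(4)=5, p(5)=7, p(6)=11, p(7)=15, p(8)=22, p(9)=30, p(10)=42, p(11)=56, p(12)=77, p(13)=101, p(14)=135, p(15)=176, p(16)=231, p(17)=297, p(18)=385, p(19)=490, p(20)=627, p(21)=792, p(22)=1002, p(23)=1255, p(24)=1575, p(25)=1958, p(26)=2436, p(27)=3010, p(28)=3718, p(29)=4565, p(30)=5604, p(31)=6842, p(32)=8349, p(33)=10143, p(34)=12310, p(35)=14883, p(36)=17977, p(37)=21637, p(38)=26015, p(39)=31185, p(40)=37338, p(41)=44583, p(42)=53174, p(43)=63261, p(44)=75175, p(45)=89134, p(46)=105558, p(47)=124754, p(48)=147273.
Final step: p(49) = p(48) + p(47) - p(44) - p(42) + p(37) + p(34) - p(27) - p(23) + p(14) + p(9)
= 147273 + 124754 - 75175 - 53174 + 21637 + 12310 - 3010 - 1255 + 135 + 30
= 173525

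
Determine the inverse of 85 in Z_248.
213

gcd(85, 248) = 1, so the inverse exists.
Extended Euclidean algorithm on (248, 85):
248 = 2 × 85 + 78  ⟹  78 = (1)·248 + (-2)·85
85 = 1 × 78 + 7  ⟹  7 = (-1)·248 + (3)·85
78 = 11 × 7 + 1  ⟹  1 = (12)·248 + (-35)·85
So (-35)·85 ≡ 1 (mod 248), i.e. 85^(-1) ≡ -35 ≡ 213 (mod 248).
Check: 85 × 213 = 18105 ≡ 1 (mod 248)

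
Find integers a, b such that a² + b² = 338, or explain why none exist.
7² + 17² (a=7, b=17)

Factorization: 338 = 2 × 13^2
By Fermat: n is sum of two squares iff every prime p ≡ 3 (mod 4) appears to even power.
All primes ≡ 3 (mod 4) appear to even power.
Search a = 0, 1, 2, … for 338 - a² a perfect square: first hit at a = 7: 338 - 49 = 289 = 17².
338 = 7² + 17² = 49 + 289 ✓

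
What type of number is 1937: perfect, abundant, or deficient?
deficient

Proper divisors of 1937: sum = 1 + 13 + 149 = 163
Since 163 < 1937, 1937 is deficient.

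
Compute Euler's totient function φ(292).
144

292 = 2^2 × 73
φ(n) = n × ∏(1 - 1/p) for each prime p dividing n
φ(292) = 292 × (1 - 1/2) × (1 - 1/73) = 144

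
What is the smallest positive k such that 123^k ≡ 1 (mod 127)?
14

127 is prime, so ord(123) divides φ(127) = 126.
Divisors of 126: 1, 2, 3, 6, 7, 9, 14, 18, 21, 42, 63, 126.
Repeated squaring: 123^1 ≡ 123, 123^2 ≡ 16, 123^4 ≡ 2, 123^8 ≡ 4, 123^16 ≡ 16, 123^32 ≡ 2, 123^64 ≡ 4 (mod 127).
Test 123^d mod 127 for each divisor d in increasing order:
123^1 ≡ 123
123^2 ≡ 16
123^3 = 123^2·123^1 ≡ 63
123^6 = 123^4·123^2 ≡ 32
123^7 = 123^4·123^2·123^1 ≡ 126
123^9 = 123^8·123^1 ≡ 111
123^14 = 123^8·123^4·123^2 ≡ 1  ← first divisor giving 1
The order is 14.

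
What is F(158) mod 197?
141

Matrix identity: Q^n = [[F_(n+1), F_n], [F_n, F_(n-1)]] with Q = [[1,1],[1,0]].
n = 158 = 10011110₂. Square-and-multiply, entries mod 197:
Q^1 = [[1,1],[1,0]]
Q^2 = (Q^1)² = [[2,1],[1,1]]
Q^4 = (Q^2)² = [[5,3],[3,2]]
Q^9 = (Q^4)²·Q = [[55,34],[34,21]]
Q^19 = (Q^9)²·Q = [[67,44],[44,23]]
Q^39 = (Q^19)²·Q = [[141,121],[121,20]]
Q^79 = (Q^39)²·Q = [[25,47],[47,175]]
Q^158 = (Q^79)² = [[76,141],[141,132]]
F_158 mod 197 = Q^158[0][1] = 141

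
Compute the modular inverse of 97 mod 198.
49

gcd(97, 198) = 1, so the inverse exists.
Extended Euclidean algorithm on (198, 97):
198 = 2 × 97 + 4  ⟹  4 = (1)·198 + (-2)·97
97 = 24 × 4 + 1  ⟹  1 = (-24)·198 + (49)·97
So (49)·97 ≡ 1 (mod 198), i.e. 97^(-1) ≡ 49 (mod 198).
Check: 97 × 49 = 4753 ≡ 1 (mod 198)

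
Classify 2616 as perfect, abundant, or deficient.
abundant

Proper divisors of 2616: sum = 1 + 2 + 3 + 4 + 6 + 8 + 12 + 24 + 109 + 218 + 327 + 436 + 654 + 872 + 1308 = 3984
Since 3984 > 2616, 2616 is abundant.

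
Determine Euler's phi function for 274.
136

274 = 2 × 137
φ(n) = n × ∏(1 - 1/p) for each prime p dividing n
φ(274) = 274 × (1 - 1/2) × (1 - 1/137) = 136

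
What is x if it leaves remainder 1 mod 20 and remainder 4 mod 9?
121

Using Chinese Remainder Theorem:
M = 20 × 9 = 180
M1 = 9, M2 = 20
y1 = 9^(-1) mod 20 = 9
y2 = 20^(-1) mod 9 = 5
x = (1×9×9 + 4×20×5) mod 180 = 121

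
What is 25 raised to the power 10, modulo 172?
17

Repeated squaring. Binary of 10 = 1010.
25^1 ≡ 25 (mod 172); 25^2 ≡ 109 (mod 172); 25^4 ≡ 13 (mod 172); 25^8 ≡ 169 (mod 172)
25^10 = 25^2 × 25^8 ≡ 17 (mod 172)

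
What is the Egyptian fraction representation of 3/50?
1/17 + 1/850

Greedy algorithm:
3/50: ceiling(50/3) = 17, use 1/17
1/850: ceiling(850/1) = 850, use 1/850
Result: 3/50 = 1/17 + 1/850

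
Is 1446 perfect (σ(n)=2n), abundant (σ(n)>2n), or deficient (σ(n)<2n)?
abundant

Proper divisors of 1446: sum = 1 + 2 + 3 + 6 + 241 + 482 + 723 = 1458
Since 1458 > 1446, 1446 is abundant.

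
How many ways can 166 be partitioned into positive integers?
189334822579

p(n) counts ways to write n as a sum of positive integers (order ignored).
Euler's pentagonal recurrence: p(k) = p(k-1) + p(k-2) - p(k-5) - p(k-7) + p(k-12) + p(k-15) - ... (offsets j(3j∓1)/2, signs ++--, p(0)=1, p(<0)=0).
DP table for k = 0..165: p(0)=1, p(1)=1, p(2)=2, p(3)=3, p(4)=5, p(5)=7, p(6)=11, p(7)=15, p(8)=22, p(9)=30, p(10)=42, p(11)=56, p(12)=77, p(13)=101, p(14)=135, p(15)=176, p(16)=231, p(17)=297, p(18)=385, p(19)=490, p(20)=627, p(21)=792, p(22)=1002, p(23)=1255, p(24)=1575, p(25)=1958, p(26)=2436, p(27)=3010, p(28)=3718, p(29)=4565, p(30)=5604, p(31)=6842, p(32)=8349, p(33)=10143, p(34)=12310, p(35)=14883, p(36)=17977, p(37)=21637, p(38)=26015, p(39)=31185, p(40)=37338, p(41)=44583, p(42)=53174, p(43)=63261, p(44)=75175, p(45)=89134, p(46)=105558, p(47)=124754, p(48)=147273, p(49)=173525, p(50)=204226, p(51)=239943, p(52)=281589, p(53)=329931, p(54)=386155, p(55)=451276, p(56)=526823, p(57)=614154, p(58)=715220, p(59)=831820, p(60)=966467, p(61)=1121505, p(62)=1300156, p(63)=1505499, p(64)=1741630, p(65)=2012558, p(66)=2323520, p(67)=2679689, p(68)=3087735, p(69)=3554345, p(70)=4087968, p(71)=4697205, p(72)=5392783, p(73)=6185689, p(74)=7089500, p(75)=8118264, p(76)=9289091, p(77)=10619863, p(78)=12132164, p(79)=13848650, p(80)=15796476, p(81)=18004327, p(82)=20506255, p(83)=23338469, p(84)=26543660, p(85)=30167357, p(86)=34262962, p(87)=38887673, p(88)=44108109, p(89)=49995925, p(90)=56634173, p(91)=64112359, p(92)=72533807, p(93)=82010177, p(94)=92669720, p(95)=104651419, p(96)=118114304, p(97)=133230930, p(98)=150198136, p(99)=169229875, p(100)=190569292, p(101)=214481126, p(102)=241265379, p(103)=271248950, p(104)=304801365, p(105)=342325709, p(106)=384276336, p(107)=431149389, p(108)=483502844, p(109)=541946240, p(110)=607163746, p(111)=679903203, p(112)=761002156, p(113)=851376628, p(114)=952050665, p(115)=1064144451, p(116)=1188908248, p(117)=1327710076, p(118)=1482074143, p(119)=1653668665, p(120)=1844349560, p(121)=2056148051, p(122)=2291320912, p(123)=2552338241, p(124)=2841940500, p(125)=3163127352, p(126)=3519222692, p(127)=3913864295, p(128)=4351078600, p(129)=4835271870, p(130)=5371315400, p(131)=5964539504, p(132)=6620830889, p(133)=7346629512, p(134)=8149040695, p(135)=9035836076, p(136)=10015581680, p(137)=11097645016, p(138)=12292341831, p(139)=13610949895, p(140)=15065878135, p(141)=16670689208, p(142)=18440293320, p(143)=20390982757, p(144)=22540654445, p(145)=24908858009, p(146)=27517052599, p(147)=30388671978, p(148)=33549419497, p(149)=37027355200, p(150)=40853235313, p(151)=45060624582, p(152)=49686288421, p(153)=54770336324, p(154)=60356673280, p(155)=66493182097, p(156)=73232243759, p(157)=80630964769, p(158)=88751778802, p(159)=97662728555, p(160)=107438159466, p(161)=118159068427, p(162)=129913904637, p(163)=142798995930, p(164)=156919475295, p(165)=172389800255.
Final step: p(166) = p(165) + p(164) - p(161) - p(159) + p(154) + p(151) - p(144) - p(140) + p(131) + p(126) - p(115) - p(109) + p(96) + p(89) - p(74) - p(66) + p(49) + p(40) - p(21) - p(11)
= 172389800255 + 156919475295 - 118159068427 - 97662728555 + 60356673280 + 45060624582 - 22540654445 - 15065878135 + 5964539504 + 3519222692 - 1064144451 - 541946240 + 118114304 + 49995925 - 7089500 - 2323520 + 173525 + 37338 - 792 - 56
= 189334822579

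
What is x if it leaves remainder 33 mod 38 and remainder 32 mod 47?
831

Using Chinese Remainder Theorem:
M = 38 × 47 = 1786
M1 = 47, M2 = 38
y1 = 47^(-1) mod 38 = 17
y2 = 38^(-1) mod 47 = 26
x = (33×47×17 + 32×38×26) mod 1786 = 831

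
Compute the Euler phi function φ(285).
144

285 = 3 × 5 × 19
φ(n) = n × ∏(1 - 1/p) for each prime p dividing n
φ(285) = 285 × (1 - 1/3) × (1 - 1/5) × (1 - 1/19) = 144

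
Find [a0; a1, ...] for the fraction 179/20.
[8; 1, 19]

Euclidean algorithm steps:
179 = 8 × 20 + 19
20 = 1 × 19 + 1
19 = 19 × 1 + 0
Continued fraction: [8; 1, 19]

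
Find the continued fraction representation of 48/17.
[2; 1, 4, 1, 2]

Euclidean algorithm steps:
48 = 2 × 17 + 14
17 = 1 × 14 + 3
14 = 4 × 3 + 2
3 = 1 × 2 + 1
2 = 2 × 1 + 0
Continued fraction: [2; 1, 4, 1, 2]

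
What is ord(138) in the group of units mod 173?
43

173 is prime, so ord(138) divides φ(173) = 172.
Divisors of 172: 1, 2, 4, 43, 86, 172.
Repeated squaring: 138^1 ≡ 138, 138^2 ≡ 14, 138^4 ≡ 23, 138^8 ≡ 10, 138^16 ≡ 100, 138^32 ≡ 139, 138^64 ≡ 118, 138^128 ≡ 84 (mod 173).
Test 138^d mod 173 for each divisor d in increasing order:
138^1 ≡ 138
138^2 ≡ 14
138^4 ≡ 23
138^43 = 138^32·138^8·138^2·138^1 ≡ 1  ← first divisor giving 1
The order is 43.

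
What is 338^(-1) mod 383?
17

gcd(338, 383) = 1, so the inverse exists.
Extended Euclidean algorithm on (383, 338):
383 = 1 × 338 + 45  ⟹  45 = (1)·383 + (-1)·338
338 = 7 × 45 + 23  ⟹  23 = (-7)·383 + (8)·338
45 = 1 × 23 + 22  ⟹  22 = (8)·383 + (-9)·338
23 = 1 × 22 + 1  ⟹  1 = (-15)·383 + (17)·338
So (17)·338 ≡ 1 (mod 383), i.e. 338^(-1) ≡ 17 (mod 383).
Check: 338 × 17 = 5746 ≡ 1 (mod 383)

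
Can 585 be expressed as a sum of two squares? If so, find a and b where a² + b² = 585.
3² + 24² (a=3, b=24)

Factorization: 585 = 3^2 × 5 × 13
By Fermat: n is sum of two squares iff every prime p ≡ 3 (mod 4) appears to even power.
All primes ≡ 3 (mod 4) appear to even power.
Search a = 0, 1, 2, … for 585 - a² a perfect square: first hit at a = 3: 585 - 9 = 576 = 24².
585 = 3² + 24² = 9 + 576 ✓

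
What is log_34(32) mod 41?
30

Baby-step giant-step with step n = ⌈√41⌉ = 7.
Baby steps 34^j mod 41 (j:value) for j=0..6: 0:1, 1:34, 2:8, 3:26, 4:23, 5:3, 6:20.
Giant-step multiplier: 34^(-7) ≡ 34^(40-7) = 34^33 ≡ 12 (mod 41).
Giant steps γ_i = 32·12^i mod 41: γ_0=32, γ_1=15, γ_2=16, γ_3=28, γ_4=8 (in table at j=2).
x = i·n + j = 4·7 + 2 = 30.
Check: 34^30 ≡ 32 (mod 41).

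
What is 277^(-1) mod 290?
223

gcd(277, 290) = 1, so the inverse exists.
Extended Euclidean algorithm on (290, 277):
290 = 1 × 277 + 13  ⟹  13 = (1)·290 + (-1)·277
277 = 21 × 13 + 4  ⟹  4 = (-21)·290 + (22)·277
13 = 3 × 4 + 1  ⟹  1 = (64)·290 + (-67)·277
So (-67)·277 ≡ 1 (mod 290), i.e. 277^(-1) ≡ -67 ≡ 223 (mod 290).
Check: 277 × 223 = 61771 ≡ 1 (mod 290)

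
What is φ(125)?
100

125 = 5^3
φ(n) = n × ∏(1 - 1/p) for each prime p dividing n
φ(125) = 125 × (1 - 1/5) = 100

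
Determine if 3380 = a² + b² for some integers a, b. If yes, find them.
4² + 58² (a=4, b=58)

Factorization: 3380 = 2^2 × 5 × 13^2
By Fermat: n is sum of two squares iff every prime p ≡ 3 (mod 4) appears to even power.
All primes ≡ 3 (mod 4) appear to even power.
Search a = 0, 1, 2, … for 3380 - a² a perfect square: first hit at a = 4: 3380 - 16 = 3364 = 58².
3380 = 4² + 58² = 16 + 3364 ✓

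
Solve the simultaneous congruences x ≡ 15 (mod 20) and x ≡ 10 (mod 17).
95

Using Chinese Remainder Theorem:
M = 20 × 17 = 340
M1 = 17, M2 = 20
y1 = 17^(-1) mod 20 = 13
y2 = 20^(-1) mod 17 = 6
x = (15×17×13 + 10×20×6) mod 340 = 95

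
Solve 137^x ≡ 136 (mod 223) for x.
120

Baby-step giant-step with step n = ⌈√223⌉ = 15.
Baby steps 137^j mod 223 (j:value) for j=0..14: 0:1, 1:137, 2:37, 3:163, 4:31, 5:10, 6:32, 7:147, 8:69, 9:87, 10:100, 11:97, 12:132, 13:21, 14:201.
Giant-step multiplier: 137^(-15) ≡ 137^(222-15) = 137^207 ≡ 159 (mod 223).
Giant steps γ_i = 136·159^i mod 223: γ_0=136, γ_1=216, γ_2=2, γ_3=95, γ_4=164, γ_5=208, γ_6=68, γ_7=108, γ_8=1 (in table at j=0).
x = i·n + j = 8·15 + 0 = 120.
Check: 137^120 ≡ 136 (mod 223).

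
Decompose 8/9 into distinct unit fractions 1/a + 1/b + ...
1/2 + 1/3 + 1/18

Greedy algorithm:
8/9: ceiling(9/8) = 2, use 1/2
7/18: ceiling(18/7) = 3, use 1/3
1/18: ceiling(18/1) = 18, use 1/18
Result: 8/9 = 1/2 + 1/3 + 1/18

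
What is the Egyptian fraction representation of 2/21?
1/11 + 1/231

Greedy algorithm:
2/21: ceiling(21/2) = 11, use 1/11
1/231: ceiling(231/1) = 231, use 1/231
Result: 2/21 = 1/11 + 1/231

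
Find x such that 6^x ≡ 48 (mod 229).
64

Baby-step giant-step with step n = ⌈√229⌉ = 16.
Baby steps 6^j mod 229 (j:value) for j=0..15: 0:1, 1:6, 2:36, 3:216, 4:151, 5:219, 6:169, 7:98, 8:130, 9:93, 10:100, 11:142, 12:165, 13:74, 14:215, 15:145.
Giant-step multiplier: 6^(-16) ≡ 6^(228-16) = 6^212 ≡ 224 (mod 229).
Giant steps γ_i = 48·224^i mod 229: γ_0=48, γ_1=218, γ_2=55, γ_3=183, γ_4=1 (in table at j=0).
x = i·n + j = 4·16 + 0 = 64.
Check: 6^64 ≡ 48 (mod 229).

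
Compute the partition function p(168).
228204732751

p(n) counts ways to write n as a sum of positive integers (order ignored).
Euler's pentagonal recurrence: p(k) = p(k-1) + p(k-2) - p(k-5) - p(k-7) + p(k-12) + p(k-15) - ... (offsets j(3j∓1)/2, signs ++--, p(0)=1, p(<0)=0).
DP table for k = 0..167: p(0)=1, p(1)=1, p(2)=2, p(3)=3, p(4)=5, p(5)=7, p(6)=11, p(7)=15, p(8)=22, p(9)=30, p(10)=42, p(11)=56, p(12)=77, p(13)=101, p(14)=135, p(15)=176, p(16)=231, p(17)=297, p(18)=385, p(19)=490, p(20)=627, p(21)=792, p(22)=1002, p(23)=1255, p(24)=1575, p(25)=1958, p(26)=2436, p(27)=3010, p(28)=3718, p(29)=4565, p(30)=5604, p(31)=6842, p(32)=8349, p(33)=10143, p(34)=12310, p(35)=14883, p(36)=17977, p(37)=21637, p(38)=26015, p(39)=31185, p(40)=37338, p(41)=44583, p(42)=53174, p(43)=63261, p(44)=75175, p(45)=89134, p(46)=105558, p(47)=124754, p(48)=147273, p(49)=173525, p(50)=204226, p(51)=239943, p(52)=281589, p(53)=329931, p(54)=386155, p(55)=451276, p(56)=526823, p(57)=614154, p(58)=715220, p(59)=831820, p(60)=966467, p(61)=1121505, p(62)=1300156, p(63)=1505499, p(64)=1741630, p(65)=2012558, p(66)=2323520, p(67)=2679689, p(68)=3087735, p(69)=3554345, p(70)=4087968, p(71)=4697205, p(72)=5392783, p(73)=6185689, p(74)=7089500, p(75)=8118264, p(76)=9289091, p(77)=10619863, p(78)=12132164, p(79)=13848650, p(80)=15796476, p(81)=18004327, p(82)=20506255, p(83)=23338469, p(84)=26543660, p(85)=30167357, p(86)=34262962, p(87)=38887673, p(88)=44108109, p(89)=49995925, p(90)=56634173, p(91)=64112359, p(92)=72533807, p(93)=82010177, p(94)=92669720, p(95)=104651419, p(96)=118114304, p(97)=133230930, p(98)=150198136, p(99)=169229875, p(100)=190569292, p(101)=214481126, p(102)=241265379, p(103)=271248950, p(104)=304801365, p(105)=342325709, p(106)=384276336, p(107)=431149389, p(108)=483502844, p(109)=541946240, p(110)=607163746, p(111)=679903203, p(112)=761002156, p(113)=851376628, p(114)=952050665, p(115)=1064144451, p(116)=1188908248, p(117)=1327710076, p(118)=1482074143, p(119)=1653668665, p(120)=1844349560, p(121)=2056148051, p(122)=2291320912, p(123)=2552338241, p(124)=2841940500, p(125)=3163127352, p(126)=3519222692, p(127)=3913864295, p(128)=4351078600, p(129)=4835271870, p(130)=5371315400, p(131)=5964539504, p(132)=6620830889, p(133)=7346629512, p(134)=8149040695, p(135)=9035836076, p(136)=10015581680, p(137)=11097645016, p(138)=12292341831, p(139)=13610949895, p(140)=15065878135, p(141)=16670689208, p(142)=18440293320, p(143)=20390982757, p(144)=22540654445, p(145)=24908858009, p(146)=27517052599, p(147)=30388671978, p(148)=33549419497, p(149)=37027355200, p(150)=40853235313, p(151)=45060624582, p(152)=49686288421, p(153)=54770336324, p(154)=60356673280, p(155)=66493182097, p(156)=73232243759, p(157)=80630964769, p(158)=88751778802, p(159)=97662728555, p(160)=107438159466, p(161)=118159068427, p(162)=129913904637, p(163)=142798995930, p(164)=156919475295, p(165)=172389800255, p(166)=189334822579, p(167)=207890420102.
Final step: p(168) = p(167) + p(166) - p(163) - p(161) + p(156) + p(153) - p(146) - p(142) + p(133) + p(128) - p(117) - p(111) + p(98) + p(91) - p(76) - p(68) + p(51) + p(42) - p(23) - p(13)
= 207890420102 + 189334822579 - 142798995930 - 118159068427 + 73232243759 + 54770336324 - 27517052599 - 18440293320 + 7346629512 + 4351078600 - 1327710076 - 679903203 + 150198136 + 64112359 - 9289091 - 3087735 + 239943 + 53174 - 1255 - 101
= 228204732751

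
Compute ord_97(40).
96

97 is prime, so ord(40) divides φ(97) = 96.
Divisors of 96: 1, 2, 3, 4, 6, 8, 12, 16, 24, 32, 48, 96.
Repeated squaring: 40^1 ≡ 40, 40^2 ≡ 48, 40^4 ≡ 73, 40^8 ≡ 91, 40^16 ≡ 36, 40^32 ≡ 35, 40^64 ≡ 61 (mod 97).
Test 40^d mod 97 for each divisor d in increasing order:
40^1 ≡ 40
40^2 ≡ 48
40^3 = 40^2·40^1 ≡ 77
40^4 ≡ 73
40^6 = 40^4·40^2 ≡ 12
40^8 ≡ 91
40^12 = 40^8·40^4 ≡ 47
40^16 ≡ 36
40^24 = 40^16·40^8 ≡ 75
40^32 ≡ 35
40^48 = 40^32·40^16 ≡ 96
40^96 = 40^64·40^32 ≡ 1  ← first divisor giving 1
The order is 96.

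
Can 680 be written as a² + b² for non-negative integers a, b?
2² + 26² (a=2, b=26)

Factorization: 680 = 2^3 × 5 × 17
By Fermat: n is sum of two squares iff every prime p ≡ 3 (mod 4) appears to even power.
All primes ≡ 3 (mod 4) appear to even power.
Search a = 0, 1, 2, … for 680 - a² a perfect square: first hit at a = 2: 680 - 4 = 676 = 26².
680 = 2² + 26² = 4 + 676 ✓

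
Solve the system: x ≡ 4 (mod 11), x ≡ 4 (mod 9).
4

Using Chinese Remainder Theorem:
M = 11 × 9 = 99
M1 = 9, M2 = 11
y1 = 9^(-1) mod 11 = 5
y2 = 11^(-1) mod 9 = 5
x = (4×9×5 + 4×11×5) mod 99 = 4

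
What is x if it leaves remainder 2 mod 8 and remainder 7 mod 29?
210

Using Chinese Remainder Theorem:
M = 8 × 29 = 232
M1 = 29, M2 = 8
y1 = 29^(-1) mod 8 = 5
y2 = 8^(-1) mod 29 = 11
x = (2×29×5 + 7×8×11) mod 232 = 210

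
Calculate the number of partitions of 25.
1958

p(n) counts ways to write n as a sum of positive integers (order ignored).
Euler's pentagonal recurrence: p(k) = p(k-1) + p(k-2) - p(k-5) - p(k-7) + p(k-12) + p(k-15) - ... (offsets j(3j∓1)/2, signs ++--, p(0)=1, p(<0)=0).
DP table for k = 0..24: p(0)=1, p(1)=1, p(2)=2, p(3)=3, p(4)=5, p(5)=7, p(6)=11, p(7)=15, p(8)=22, p(9)=30, p(10)=42, p(11)=56, p(12)=77, p(13)=101, p(14)=135, p(15)=176, p(16)=231, p(17)=297, p(18)=385, p(19)=490, p(20)=627, p(21)=792, p(22)=1002, p(23)=1255, p(24)=1575.
Final step: p(25) = p(24) + p(23) - p(20) - p(18) + p(13) + p(10) - p(3)
= 1575 + 1255 - 627 - 385 + 101 + 42 - 3
= 1958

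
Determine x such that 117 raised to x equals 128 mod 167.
62

Baby-step giant-step with step n = ⌈√167⌉ = 13.
Baby steps 117^j mod 167 (j:value) for j=0..12: 0:1, 1:117, 2:162, 3:83, 4:25, 5:86, 6:42, 7:71, 8:124, 9:146, 10:48, 11:105, 12:94.
Giant-step multiplier: 117^(-13) ≡ 117^(166-13) = 117^153 ≡ 160 (mod 167).
Giant steps γ_i = 128·160^i mod 167: γ_0=128, γ_1=106, γ_2=93, γ_3=17, γ_4=48 (in table at j=10).
x = i·n + j = 4·13 + 10 = 62.
Check: 117^62 ≡ 128 (mod 167).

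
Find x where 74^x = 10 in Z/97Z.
31

Baby-step giant-step with step n = ⌈√97⌉ = 10.
Baby steps 74^j mod 97 (j:value) for j=0..9: 0:1, 1:74, 2:44, 3:55, 4:93, 5:92, 6:18, 7:71, 8:16, 9:20.
Giant-step multiplier: 74^(-10) ≡ 74^(96-10) = 74^86 ≡ 66 (mod 97).
Giant steps γ_i = 10·66^i mod 97: γ_0=10, γ_1=78, γ_2=7, γ_3=74 (in table at j=1).
x = i·n + j = 3·10 + 1 = 31.
Check: 74^31 ≡ 10 (mod 97).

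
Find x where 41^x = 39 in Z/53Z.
9

Baby-step giant-step with step n = ⌈√53⌉ = 8.
Baby steps 41^j mod 53 (j:value) for j=0..7: 0:1, 1:41, 2:38, 3:21, 4:13, 5:3, 6:17, 7:8.
Giant-step multiplier: 41^(-8) ≡ 41^(52-8) = 41^44 ≡ 16 (mod 53).
Giant steps γ_i = 39·16^i mod 53: γ_0=39, γ_1=41 (in table at j=1).
x = i·n + j = 1·8 + 1 = 9.
Check: 41^9 ≡ 39 (mod 53).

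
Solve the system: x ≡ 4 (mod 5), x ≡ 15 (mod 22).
59

Using Chinese Remainder Theorem:
M = 5 × 22 = 110
M1 = 22, M2 = 5
y1 = 22^(-1) mod 5 = 3
y2 = 5^(-1) mod 22 = 9
x = (4×22×3 + 15×5×9) mod 110 = 59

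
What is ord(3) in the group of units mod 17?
16

17 is prime, so ord(3) divides φ(17) = 16.
Divisors of 16: 1, 2, 4, 8, 16.
Repeated squaring: 3^1 ≡ 3, 3^2 ≡ 9, 3^4 ≡ 13, 3^8 ≡ 16, 3^16 ≡ 1 (mod 17).
Test 3^d mod 17 for each divisor d in increasing order:
3^1 ≡ 3
3^2 ≡ 9
3^4 ≡ 13
3^8 ≡ 16
3^16 ≡ 1  ← first divisor giving 1
The order is 16.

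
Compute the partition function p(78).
12132164

p(n) counts ways to write n as a sum of positive integers (order ignored).
Euler's pentagonal recurrence: p(k) = p(k-1) + p(k-2) - p(k-5) - p(k-7) + p(k-12) + p(k-15) - ... (offsets j(3j∓1)/2, signs ++--, p(0)=1, p(<0)=0).
DP table for k = 0..77: p(0)=1, p(1)=1, p(2)=2, p(3)=3, p(4)=5, p(5)=7, p(6)=11, p(7)=15, p(8)=22, p(9)=30, p(10)=42, p(11)=56, p(12)=77, p(13)=101, p(14)=135, p(15)=176, p(16)=231, p(17)=297, p(18)=385, p(19)=490, p(20)=627, p(21)=792, p(22)=1002, p(23)=1255, p(24)=1575, p(25)=1958, p(26)=2436, p(27)=3010, p(28)=3718, p(29)=4565, p(30)=5604, p(31)=6842, p(32)=8349, p(33)=10143, p(34)=12310, p(35)=14883, p(36)=17977, p(37)=21637, p(38)=26015, p(39)=31185, p(40)=37338, p(41)=44583, p(42)=53174, p(43)=63261, p(44)=75175, p(45)=89134, p(46)=105558, p(47)=124754, p(48)=147273, p(49)=173525, p(50)=204226, p(51)=239943, p(52)=281589, p(53)=329931, p(54)=386155, p(55)=451276, p(56)=526823, p(57)=614154, p(58)=715220, p(59)=831820, p(60)=966467, p(61)=1121505, p(62)=1300156, p(63)=1505499, p(64)=1741630, p(65)=2012558, p(66)=2323520, p(67)=2679689, p(68)=3087735, p(69)=3554345, p(70)=4087968, p(71)=4697205, p(72)=5392783, p(73)=6185689, p(74)=7089500, p(75)=8118264, p(76)=9289091, p(77)=10619863.
Final step: p(78) = p(77) + p(76) - p(73) - p(71) + p(66) + p(63) - p(56) - p(52) + p(43) + p(38) - p(27) - p(21) + p(8) + p(1)
= 10619863 + 9289091 - 6185689 - 4697205 + 2323520 + 1505499 - 526823 - 281589 + 63261 + 26015 - 3010 - 792 + 22 + 1
= 12132164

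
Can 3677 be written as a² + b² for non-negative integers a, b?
14² + 59² (a=14, b=59)

Factorization: 3677 = 3677
By Fermat: n is sum of two squares iff every prime p ≡ 3 (mod 4) appears to even power.
All primes ≡ 3 (mod 4) appear to even power.
Search a = 0, 1, 2, … for 3677 - a² a perfect square: first hit at a = 14: 3677 - 196 = 3481 = 59².
3677 = 14² + 59² = 196 + 3481 ✓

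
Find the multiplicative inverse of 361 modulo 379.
21

gcd(361, 379) = 1, so the inverse exists.
Extended Euclidean algorithm on (379, 361):
379 = 1 × 361 + 18  ⟹  18 = (1)·379 + (-1)·361
361 = 20 × 18 + 1  ⟹  1 = (-20)·379 + (21)·361
So (21)·361 ≡ 1 (mod 379), i.e. 361^(-1) ≡ 21 (mod 379).
Check: 361 × 21 = 7581 ≡ 1 (mod 379)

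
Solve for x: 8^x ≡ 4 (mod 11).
4

Baby-step giant-step with step n = ⌈√11⌉ = 4.
Baby steps 8^j mod 11 (j:value) for j=0..3: 0:1, 1:8, 2:9, 3:6.
Giant-step multiplier: 8^(-4) ≡ 8^(10-4) = 8^6 ≡ 3 (mod 11).
Giant steps γ_i = 4·3^i mod 11: γ_0=4, γ_1=1 (in table at j=0).
x = i·n + j = 1·4 + 0 = 4.
Check: 8^4 ≡ 4 (mod 11).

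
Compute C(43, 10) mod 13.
0

Using Lucas' theorem:
Write n=43 and k=10 in base 13:
n in base 13: [3, 4]
k in base 13: [0, 10]
C(43,10) mod 13 = ∏ C(n_i, k_i) mod 13
Digit binomials (mod 13): C(3,0) = 1; C(4,10) = 0 (k_i > n_i)
Product: 1 × 0 = 0 ≡ 0 (mod 13)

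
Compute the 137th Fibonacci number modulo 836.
13

Matrix identity: Q^n = [[F_(n+1), F_n], [F_n, F_(n-1)]] with Q = [[1,1],[1,0]].
n = 137 = 10001001₂. Square-and-multiply, entries mod 836:
Q^1 = [[1,1],[1,0]]
Q^2 = (Q^1)² = [[2,1],[1,1]]
Q^4 = (Q^2)² = [[5,3],[3,2]]
Q^8 = (Q^4)² = [[34,21],[21,13]]
Q^17 = (Q^8)²·Q = [[76,761],[761,151]]
Q^34 = (Q^17)² = [[533,531],[531,2]]
Q^68 = (Q^34)² = [[78,681],[681,233]]
Q^137 = (Q^68)²·Q = [[296,13],[13,283]]
F_137 mod 836 = Q^137[0][1] = 13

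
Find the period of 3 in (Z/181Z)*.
45

181 is prime, so ord(3) divides φ(181) = 180.
Divisors of 180: 1, 2, 3, 4, 5, 6, 9, 10, 12, 15, 18, 20, 30, 36, 45, 60, 90, 180.
Repeated squaring: 3^1 ≡ 3, 3^2 ≡ 9, 3^4 ≡ 81, 3^8 ≡ 45, 3^16 ≡ 34, 3^32 ≡ 70, 3^64 ≡ 13, 3^128 ≡ 169 (mod 181).
Test 3^d mod 181 for each divisor d in increasing order:
3^1 ≡ 3
3^2 ≡ 9
3^3 = 3^2·3^1 ≡ 27
3^4 ≡ 81
3^5 = 3^4·3^1 ≡ 62
3^6 = 3^4·3^2 ≡ 5
3^9 = 3^8·3^1 ≡ 135
3^10 = 3^8·3^2 ≡ 43
3^12 = 3^8·3^4 ≡ 25
3^15 = 3^8·3^4·3^2·3^1 ≡ 132
3^18 = 3^16·3^2 ≡ 125
3^20 = 3^16·3^4 ≡ 39
3^30 = 3^16·3^8·3^4·3^2 ≡ 48
3^36 = 3^32·3^4 ≡ 59
3^45 = 3^32·3^8·3^4·3^1 ≡ 1  ← first divisor giving 1
The order is 45.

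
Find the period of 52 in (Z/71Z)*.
70

71 is prime, so ord(52) divides φ(71) = 70.
Divisors of 70: 1, 2, 5, 7, 10, 14, 35, 70.
Repeated squaring: 52^1 ≡ 52, 52^2 ≡ 6, 52^4 ≡ 36, 52^8 ≡ 18, 52^16 ≡ 40, 52^32 ≡ 38, 52^64 ≡ 24 (mod 71).
Test 52^d mod 71 for each divisor d in increasing order:
52^1 ≡ 52
52^2 ≡ 6
52^5 = 52^4·52^1 ≡ 26
52^7 = 52^4·52^2·52^1 ≡ 14
52^10 = 52^8·52^2 ≡ 37
52^14 = 52^8·52^4·52^2 ≡ 54
52^35 = 52^32·52^2·52^1 ≡ 70
52^70 = 52^64·52^4·52^2 ≡ 1  ← first divisor giving 1
The order is 70.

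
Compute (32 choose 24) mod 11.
1

Using Lucas' theorem:
Write n=32 and k=24 in base 11:
n in base 11: [2, 10]
k in base 11: [2, 2]
C(32,24) mod 11 = ∏ C(n_i, k_i) mod 11
Digit binomials (mod 11): C(2,2) = 1; C(10,2) = 45 ≡ 1
Product: 1 × 1 = 1 ≡ 1 (mod 11)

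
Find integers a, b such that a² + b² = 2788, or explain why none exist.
22² + 48² (a=22, b=48)

Factorization: 2788 = 2^2 × 17 × 41
By Fermat: n is sum of two squares iff every prime p ≡ 3 (mod 4) appears to even power.
All primes ≡ 3 (mod 4) appear to even power.
Search a = 0, 1, 2, … for 2788 - a² a perfect square: first hit at a = 22: 2788 - 484 = 2304 = 48².
2788 = 22² + 48² = 484 + 2304 ✓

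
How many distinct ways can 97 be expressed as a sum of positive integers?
133230930

p(n) counts ways to write n as a sum of positive integers (order ignored).
Euler's pentagonal recurrence: p(k) = p(k-1) + p(k-2) - p(k-5) - p(k-7) + p(k-12) + p(k-15) - ... (offsets j(3j∓1)/2, signs ++--, p(0)=1, p(<0)=0).
DP table for k = 0..96: p(0)=1, p(1)=1, p(2)=2, p(3)=3, p(4)=5, p(5)=7, p(6)=11, p(7)=15, p(8)=22, p(9)=30, p(10)=42, p(11)=56, p(12)=77, p(13)=101, p(14)=135, p(15)=176, p(16)=231, p(17)=297, p(18)=385, p(19)=490, p(20)=627, p(21)=792, p(22)=1002, p(23)=1255, p(24)=1575, p(25)=1958, p(26)=2436, p(27)=3010, p(28)=3718, p(29)=4565, p(30)=5604, p(31)=6842, p(32)=8349, p(33)=10143, p(34)=12310, p(35)=14883, p(36)=17977, p(37)=21637, p(38)=26015, p(39)=31185, p(40)=37338, p(41)=44583, p(42)=53174, p(43)=63261, p(44)=75175, p(45)=89134, p(46)=105558, p(47)=124754, p(48)=147273, p(49)=173525, p(50)=204226, p(51)=239943, p(52)=281589, p(53)=329931, p(54)=386155, p(55)=451276, p(56)=526823, p(57)=614154, p(58)=715220, p(59)=831820, p(60)=966467, p(61)=1121505, p(62)=1300156, p(63)=1505499, p(64)=1741630, p(65)=2012558, p(66)=2323520, p(67)=2679689, p(68)=3087735, p(69)=3554345, p(70)=4087968, p(71)=4697205, p(72)=5392783, p(73)=6185689, p(74)=7089500, p(75)=8118264, p(76)=9289091, p(77)=10619863, p(78)=12132164, p(79)=13848650, p(80)=15796476, p(81)=18004327, p(82)=20506255, p(83)=23338469, p(84)=26543660, p(85)=30167357, p(86)=34262962, p(87)=38887673, p(88)=44108109, p(89)=49995925, p(90)=56634173, p(91)=64112359, p(92)=72533807, p(93)=82010177, p(94)=92669720, p(95)=104651419, p(96)=118114304.
Final step: p(97) = p(96) + p(95) - p(92) - p(90) + p(85) + p(82) - p(75) - p(71) + p(62) + p(57) - p(46) - p(40) + p(27) + p(20) - p(5)
= 118114304 + 104651419 - 72533807 - 56634173 + 30167357 + 20506255 - 8118264 - 4697205 + 1300156 + 614154 - 105558 - 37338 + 3010 + 627 - 7
= 133230930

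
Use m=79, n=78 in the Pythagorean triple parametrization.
(157, 12324, 12325)

Euclid's formula: a = m² - n², b = 2mn, c = m² + n²
m = 79, n = 78
a = 79² - 78² = 6241 - 6084 = 157
b = 2 × 79 × 78 = 12324
c = 79² + 78² = 6241 + 6084 = 12325
Verification: 157² + 12324² = 24649 + 151880976 = 151905625 = 12325² ✓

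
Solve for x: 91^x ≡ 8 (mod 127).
36

Baby-step giant-step with step n = ⌈√127⌉ = 12.
Baby steps 91^j mod 127 (j:value) for j=0..11: 0:1, 1:91, 2:26, 3:80, 4:41, 5:48, 6:50, 7:105, 8:30, 9:63, 10:18, 11:114.
Giant-step multiplier: 91^(-12) ≡ 91^(126-12) = 91^114 ≡ 73 (mod 127).
Giant steps γ_i = 8·73^i mod 127: γ_0=8, γ_1=76, γ_2=87, γ_3=1 (in table at j=0).
x = i·n + j = 3·12 + 0 = 36.
Check: 91^36 ≡ 8 (mod 127).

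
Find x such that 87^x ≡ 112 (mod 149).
10

Baby-step giant-step with step n = ⌈√149⌉ = 13.
Baby steps 87^j mod 149 (j:value) for j=0..12: 0:1, 1:87, 2:119, 3:72, 4:6, 5:75, 6:118, 7:134, 8:36, 9:3, 10:112, 11:59, 12:67.
h = 112 is already in the table at j=10, so x = 10.
Check: 87^10 ≡ 112 (mod 149).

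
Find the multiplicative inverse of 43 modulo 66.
43

gcd(43, 66) = 1, so the inverse exists.
Extended Euclidean algorithm on (66, 43):
66 = 1 × 43 + 23  ⟹  23 = (1)·66 + (-1)·43
43 = 1 × 23 + 20  ⟹  20 = (-1)·66 + (2)·43
23 = 1 × 20 + 3  ⟹  3 = (2)·66 + (-3)·43
20 = 6 × 3 + 2  ⟹  2 = (-13)·66 + (20)·43
3 = 1 × 2 + 1  ⟹  1 = (15)·66 + (-23)·43
So (-23)·43 ≡ 1 (mod 66), i.e. 43^(-1) ≡ -23 ≡ 43 (mod 66).
Check: 43 × 43 = 1849 ≡ 1 (mod 66)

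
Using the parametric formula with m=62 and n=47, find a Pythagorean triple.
(1635, 5828, 6053)

Euclid's formula: a = m² - n², b = 2mn, c = m² + n²
m = 62, n = 47
a = 62² - 47² = 3844 - 2209 = 1635
b = 2 × 62 × 47 = 5828
c = 62² + 47² = 3844 + 2209 = 6053
Verification: 1635² + 5828² = 2673225 + 33965584 = 36638809 = 6053² ✓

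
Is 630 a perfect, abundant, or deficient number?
abundant

Proper divisors of 630: sum = 1 + 2 + 3 + 5 + 6 + 7 + 9 + 10 + ... + 105 + 126 + 210 + 315 (23 divisors) = 1242
Since 1242 > 630, 630 is abundant.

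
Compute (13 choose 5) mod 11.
0

Using Lucas' theorem:
Write n=13 and k=5 in base 11:
n in base 11: [1, 2]
k in base 11: [0, 5]
C(13,5) mod 11 = ∏ C(n_i, k_i) mod 11
Digit binomials (mod 11): C(1,0) = 1; C(2,5) = 0 (k_i > n_i)
Product: 1 × 0 = 0 ≡ 0 (mod 11)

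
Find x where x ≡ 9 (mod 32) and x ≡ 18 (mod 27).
585

Using Chinese Remainder Theorem:
M = 32 × 27 = 864
M1 = 27, M2 = 32
y1 = 27^(-1) mod 32 = 19
y2 = 32^(-1) mod 27 = 11
x = (9×27×19 + 18×32×11) mod 864 = 585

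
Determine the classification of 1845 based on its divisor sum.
deficient

Proper divisors of 1845: sum = 1 + 3 + 5 + 9 + 15 + 41 + 45 + 123 + 205 + 369 + 615 = 1431
Since 1431 < 1845, 1845 is deficient.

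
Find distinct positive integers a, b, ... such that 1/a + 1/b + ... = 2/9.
1/5 + 1/45

Greedy algorithm:
2/9: ceiling(9/2) = 5, use 1/5
1/45: ceiling(45/1) = 45, use 1/45
Result: 2/9 = 1/5 + 1/45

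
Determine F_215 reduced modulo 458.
233

Matrix identity: Q^n = [[F_(n+1), F_n], [F_n, F_(n-1)]] with Q = [[1,1],[1,0]].
n = 215 = 11010111₂. Square-and-multiply, entries mod 458:
Q^1 = [[1,1],[1,0]]
Q^3 = (Q^1)²·Q = [[3,2],[2,1]]
Q^6 = (Q^3)² = [[13,8],[8,5]]
Q^13 = (Q^6)²·Q = [[377,233],[233,144]]
Q^26 = (Q^13)² = [[394,23],[23,371]]
Q^53 = (Q^26)²·Q = [[236,45],[45,191]]
Q^107 = (Q^53)²·Q = [[450,13],[13,437]]
Q^215 = (Q^107)²·Q = [[314,233],[233,81]]
F_215 mod 458 = Q^215[0][1] = 233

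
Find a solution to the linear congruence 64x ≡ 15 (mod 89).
x ≡ 35 (mod 89)

gcd(64, 89) = 1, which divides 15, so solutions exist.
Find 64^(-1) mod 89 by the extended Euclidean algorithm:
89 = 1 × 64 + 25  ⟹  25 = (1)·89 + (-1)·64
64 = 2 × 25 + 14  ⟹  14 = (-2)·89 + (3)·64
25 = 1 × 14 + 11  ⟹  11 = (3)·89 + (-4)·64
14 = 1 × 11 + 3  ⟹  3 = (-5)·89 + (7)·64
11 = 3 × 3 + 2  ⟹  2 = (18)·89 + (-25)·64
3 = 1 × 2 + 1  ⟹  1 = (-23)·89 + (32)·64
So (32)·64 ≡ 1 (mod 89), i.e. 64^(-1) ≡ 32 (mod 89).
x ≡ 32 × 15 = 480 ≡ 35 (mod 89).
Check: 64 × 35 = 2240 ≡ 15 (mod 89).
Unique solution: x ≡ 35 (mod 89)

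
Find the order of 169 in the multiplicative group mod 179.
89

179 is prime, so ord(169) divides φ(179) = 178.
Divisors of 178: 1, 2, 89, 178.
Repeated squaring: 169^1 ≡ 169, 169^2 ≡ 100, 169^4 ≡ 155, 169^8 ≡ 39, 169^16 ≡ 89, 169^32 ≡ 45, 169^64 ≡ 56, 169^128 ≡ 93 (mod 179).
Test 169^d mod 179 for each divisor d in increasing order:
169^1 ≡ 169
169^2 ≡ 100
169^89 = 169^64·169^16·169^8·169^1 ≡ 1  ← first divisor giving 1
The order is 89.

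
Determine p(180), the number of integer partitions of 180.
684957390936

p(n) counts ways to write n as a sum of positive integers (order ignored).
Euler's pentagonal recurrence: p(k) = p(k-1) + p(k-2) - p(k-5) - p(k-7) + p(k-12) + p(k-15) - ... (offsets j(3j∓1)/2, signs ++--, p(0)=1, p(<0)=0).
DP table for k = 0..179: p(0)=1, p(1)=1, p(2)=2, p(3)=3, p(4)=5, p(5)=7, p(6)=11, p(7)=15, p(8)=22, p(9)=30, p(10)=42, p(11)=56, p(12)=77, p(13)=101, p(14)=135, p(15)=176, p(16)=231, p(17)=297, p(18)=385, p(19)=490, p(20)=627, p(21)=792, p(22)=1002, p(23)=1255, p(24)=1575, p(25)=1958, p(26)=2436, p(27)=3010, p(28)=3718, p(29)=4565, p(30)=5604, p(31)=6842, p(32)=8349, p(33)=10143, p(34)=12310, p(35)=14883, p(36)=17977, p(37)=21637, p(38)=26015, p(39)=31185, p(40)=37338, p(41)=44583, p(42)=53174, p(43)=63261, p(44)=75175, p(45)=89134, p(46)=105558, p(47)=124754, p(48)=147273, p(49)=173525, p(50)=204226, p(51)=239943, p(52)=281589, p(53)=329931, p(54)=386155, p(55)=451276, p(56)=526823, p(57)=614154, p(58)=715220, p(59)=831820, p(60)=966467, p(61)=1121505, p(62)=1300156, p(63)=1505499, p(64)=1741630, p(65)=2012558, p(66)=2323520, p(67)=2679689, p(68)=3087735, p(69)=3554345, p(70)=4087968, p(71)=4697205, p(72)=5392783, p(73)=6185689, p(74)=7089500, p(75)=8118264, p(76)=9289091, p(77)=10619863, p(78)=12132164, p(79)=13848650, p(80)=15796476, p(81)=18004327, p(82)=20506255, p(83)=23338469, p(84)=26543660, p(85)=30167357, p(86)=34262962, p(87)=38887673, p(88)=44108109, p(89)=49995925, p(90)=56634173, p(91)=64112359, p(92)=72533807, p(93)=82010177, p(94)=92669720, p(95)=104651419, p(96)=118114304, p(97)=133230930, p(98)=150198136, p(99)=169229875, p(100)=190569292, p(101)=214481126, p(102)=241265379, p(103)=271248950, p(104)=304801365, p(105)=342325709, p(106)=384276336, p(107)=431149389, p(108)=483502844, p(109)=541946240, p(110)=607163746, p(111)=679903203, p(112)=761002156, p(113)=851376628, p(114)=952050665, p(115)=1064144451, p(116)=1188908248, p(117)=1327710076, p(118)=1482074143, p(119)=1653668665, p(120)=1844349560, p(121)=2056148051, p(122)=2291320912, p(123)=2552338241, p(124)=2841940500, p(125)=3163127352, p(126)=3519222692, p(127)=3913864295, p(128)=4351078600, p(129)=4835271870, p(130)=5371315400, p(131)=5964539504, p(132)=6620830889, p(133)=7346629512, p(134)=8149040695, p(135)=9035836076, p(136)=10015581680, p(137)=11097645016, p(138)=12292341831, p(139)=13610949895, p(140)=15065878135, p(141)=16670689208, p(142)=18440293320, p(143)=20390982757, p(144)=22540654445, p(145)=24908858009, p(146)=27517052599, p(147)=30388671978, p(148)=33549419497, p(149)=37027355200, p(150)=40853235313, p(151)=45060624582, p(152)=49686288421, p(153)=54770336324, p(154)=60356673280, p(155)=66493182097, p(156)=73232243759, p(157)=80630964769, p(158)=88751778802, p(159)=97662728555, p(160)=107438159466, p(161)=118159068427, p(162)=129913904637, p(163)=142798995930, p(164)=156919475295, p(165)=172389800255, p(166)=189334822579, p(167)=207890420102, p(168)=228204732751, p(169)=250438925115, p(170)=274768617130, p(171)=301384802048, p(172)=330495499613, p(173)=362326859895, p(174)=397125074750, p(175)=435157697830, p(176)=476715857290, p(177)=522115831195, p(178)=571701605655, p(179)=625846753120.
Final step: p(180) = p(179) + p(178) - p(175) - p(173) + p(168) + p(165) - p(158) - p(154) + p(145) + p(140) - p(129) - p(123) + p(110) + p(103) - p(88) - p(80) + p(63) + p(54) - p(35) - p(25) + p(4)
= 625846753120 + 571701605655 - 435157697830 - 362326859895 + 228204732751 + 172389800255 - 88751778802 - 60356673280 + 24908858009 + 15065878135 - 4835271870 - 2552338241 + 607163746 + 271248950 - 44108109 - 15796476 + 1505499 + 386155 - 14883 - 1958 + 5
= 684957390936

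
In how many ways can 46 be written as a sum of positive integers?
105558

p(n) counts ways to write n as a sum of positive integers (order ignored).
Euler's pentagonal recurrence: p(k) = p(k-1) + p(k-2) - p(k-5) - p(k-7) + p(k-12) + p(k-15) - ... (offsets j(3j∓1)/2, signs ++--, p(0)=1, p(<0)=0).
DP table for k = 0..45: p(0)=1, p(1)=1, p(2)=2, p(3)=3, p(4)=5, p(5)=7, p(6)=11, p(7)=15, p(8)=22, p(9)=30, p(10)=42, p(11)=56, p(12)=77, p(13)=101, p(14)=135, p(15)=176, p(16)=231, p(17)=297, p(18)=385, p(19)=490, p(20)=627, p(21)=792, p(22)=1002, p(23)=1255, p(24)=1575, p(25)=1958, p(26)=2436, p(27)=3010, p(28)=3718, p(29)=4565, p(30)=5604, p(31)=6842, p(32)=8349, p(33)=10143, p(34)=12310, p(35)=14883, p(36)=17977, p(37)=21637, p(38)=26015, p(39)=31185, p(40)=37338, p(41)=44583, p(42)=53174, p(43)=63261, p(44)=75175, p(45)=89134.
Final step: p(46) = p(45) + p(44) - p(41) - p(39) + p(34) + p(31) - p(24) - p(20) + p(11) + p(6)
= 89134 + 75175 - 44583 - 31185 + 12310 + 6842 - 1575 - 627 + 56 + 11
= 105558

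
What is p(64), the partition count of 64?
1741630

p(n) counts ways to write n as a sum of positive integers (order ignored).
Euler's pentagonal recurrence: p(k) = p(k-1) + p(k-2) - p(k-5) - p(k-7) + p(k-12) + p(k-15) - ... (offsets j(3j∓1)/2, signs ++--, p(0)=1, p(<0)=0).
DP table for k = 0..63: p(0)=1, p(1)=1, p(2)=2, p(3)=3, p(4)=5, p(5)=7, p(6)=11, p(7)=15, p(8)=22, p(9)=30, p(10)=42, p(11)=56, p(12)=77, p(13)=101, p(14)=135, p(15)=176, p(16)=231, p(17)=297, p(18)=385, p(19)=490, p(20)=627, p(21)=792, p(22)=1002, p(23)=1255, p(24)=1575, p(25)=1958, p(26)=2436, p(27)=3010, p(28)=3718, p(29)=4565, p(30)=5604, p(31)=6842, p(32)=8349, p(33)=10143, p(34)=12310, p(35)=14883, p(36)=17977, p(37)=21637, p(38)=26015, p(39)=31185, p(40)=37338, p(41)=44583, p(42)=53174, p(43)=63261, p(44)=75175, p(45)=89134, p(46)=105558, p(47)=124754, p(48)=147273, p(49)=173525, p(50)=204226, p(51)=239943, p(52)=281589, p(53)=329931, p(54)=386155, p(55)=451276, p(56)=526823, p(57)=614154, p(58)=715220, p(59)=831820, p(60)=966467, p(61)=1121505, p(62)=1300156, p(63)=1505499.
Final step: p(64) = p(63) + p(62) - p(59) - p(57) + p(52) + p(49) - p(42) - p(38) + p(29) + p(24) - p(13) - p(7)
= 1505499 + 1300156 - 831820 - 614154 + 281589 + 173525 - 53174 - 26015 + 4565 + 1575 - 101 - 15
= 1741630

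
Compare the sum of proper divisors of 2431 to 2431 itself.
deficient

Proper divisors of 2431: sum = 1 + 11 + 13 + 17 + 143 + 187 + 221 = 593
Since 593 < 2431, 2431 is deficient.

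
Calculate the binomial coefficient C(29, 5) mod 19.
5

Using Lucas' theorem:
Write n=29 and k=5 in base 19:
n in base 19: [1, 10]
k in base 19: [0, 5]
C(29,5) mod 19 = ∏ C(n_i, k_i) mod 19
Digit binomials (mod 19): C(1,0) = 1; C(10,5) = 252 ≡ 5
Product: 1 × 5 = 5 ≡ 5 (mod 19)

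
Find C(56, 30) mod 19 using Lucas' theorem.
17

Using Lucas' theorem:
Write n=56 and k=30 in base 19:
n in base 19: [2, 18]
k in base 19: [1, 11]
C(56,30) mod 19 = ∏ C(n_i, k_i) mod 19
Digit binomials (mod 19): C(2,1) = 2; C(18,11) = 31824 ≡ 18
Product: 2 × 18 = 36 ≡ 17 (mod 19)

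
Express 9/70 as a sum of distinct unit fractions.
1/8 + 1/280

Greedy algorithm:
9/70: ceiling(70/9) = 8, use 1/8
1/280: ceiling(280/1) = 280, use 1/280
Result: 9/70 = 1/8 + 1/280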